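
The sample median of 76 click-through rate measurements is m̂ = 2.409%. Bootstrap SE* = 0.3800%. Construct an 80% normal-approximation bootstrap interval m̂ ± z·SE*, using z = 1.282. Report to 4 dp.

Margin = 1.282 × 0.3800 = 0.48716
Interval: 2.409 ± 0.48716

(1.9218, 2.8962)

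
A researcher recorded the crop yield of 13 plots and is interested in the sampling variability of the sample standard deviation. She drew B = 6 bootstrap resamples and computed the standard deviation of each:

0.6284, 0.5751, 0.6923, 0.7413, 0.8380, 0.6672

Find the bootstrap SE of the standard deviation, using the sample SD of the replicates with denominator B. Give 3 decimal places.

SE* = 0.084

Bootstrap SE is the standard deviation of the 6 replicate standard deviations.
Mean of replicates: (0.6284 + 0.5751 + 0.6923 + 0.7413 + 0.8380 + 0.6672) / 6 = 4.14230 / 6 = 0.69038
Sum of squared deviations: (−0.06198)² + (−0.11528)² + (+0.00192)² + (+0.05092)² + (+0.14762)² + (−0.02318)² = 0.04206
Variance = 0.04206 / 6 = 0.00701
SE* = √0.00701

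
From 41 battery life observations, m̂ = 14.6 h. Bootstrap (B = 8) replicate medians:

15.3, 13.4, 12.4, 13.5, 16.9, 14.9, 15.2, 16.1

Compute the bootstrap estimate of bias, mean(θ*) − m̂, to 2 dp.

bias = +0.11

mean(θ*) = (15.3 + 13.4 + 12.4 + 13.5 + 16.9 + 14.9 + 15.2 + 16.1) / 8 = 14.713
bias = 14.713 − 14.6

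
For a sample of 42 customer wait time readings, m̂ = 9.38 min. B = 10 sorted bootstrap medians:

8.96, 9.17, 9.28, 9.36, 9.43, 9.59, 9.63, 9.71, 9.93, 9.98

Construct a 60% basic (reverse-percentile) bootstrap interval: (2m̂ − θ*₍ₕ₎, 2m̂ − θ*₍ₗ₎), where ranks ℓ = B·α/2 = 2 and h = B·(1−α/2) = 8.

(9.05, 9.59)

Percentile endpoints at ranks 2 and 8: θ*₍2₎ = 9.17, θ*₍8₎ = 9.71.
Basic interval reflects these around m̂:
  lower = 2 × 9.38 − 9.71 = 9.05
  upper = 2 × 9.38 − 9.17 = 9.59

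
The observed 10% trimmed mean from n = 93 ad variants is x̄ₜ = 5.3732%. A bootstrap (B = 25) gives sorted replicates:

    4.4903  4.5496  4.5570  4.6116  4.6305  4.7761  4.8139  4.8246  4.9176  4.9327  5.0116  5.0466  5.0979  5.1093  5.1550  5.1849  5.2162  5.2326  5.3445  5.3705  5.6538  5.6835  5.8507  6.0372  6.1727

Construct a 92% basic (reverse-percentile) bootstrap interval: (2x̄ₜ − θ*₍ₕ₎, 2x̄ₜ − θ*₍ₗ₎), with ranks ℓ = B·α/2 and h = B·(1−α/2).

(4.7092, 6.2561)

Percentile endpoints at ranks 1 and 24: θ*₍1₎ = 4.4903, θ*₍24₎ = 6.0372.
Basic interval reflects these around x̄ₜ:
  lower = 2 × 5.3732 − 6.0372 = 4.7092
  upper = 2 × 5.3732 − 4.4903 = 6.2561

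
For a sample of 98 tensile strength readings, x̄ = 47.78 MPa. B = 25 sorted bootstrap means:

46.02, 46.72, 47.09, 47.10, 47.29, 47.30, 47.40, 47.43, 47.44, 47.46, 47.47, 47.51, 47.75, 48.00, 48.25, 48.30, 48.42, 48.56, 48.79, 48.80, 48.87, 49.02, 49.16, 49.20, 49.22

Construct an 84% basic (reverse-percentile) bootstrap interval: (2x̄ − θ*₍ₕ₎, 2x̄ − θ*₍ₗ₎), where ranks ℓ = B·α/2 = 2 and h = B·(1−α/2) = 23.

Percentile endpoints at ranks 2 and 23: θ*₍2₎ = 46.72, θ*₍23₎ = 49.16.
Basic interval reflects these around x̄:
  lower = 2 × 47.78 − 49.16 = 46.40
  upper = 2 × 47.78 − 46.72 = 48.84

(46.40, 48.84)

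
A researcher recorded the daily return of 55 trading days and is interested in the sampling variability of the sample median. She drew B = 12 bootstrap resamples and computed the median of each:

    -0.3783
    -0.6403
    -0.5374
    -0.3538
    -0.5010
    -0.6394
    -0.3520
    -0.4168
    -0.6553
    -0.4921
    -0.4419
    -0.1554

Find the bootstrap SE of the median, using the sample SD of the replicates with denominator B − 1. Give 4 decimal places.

SE* = 0.1465

Bootstrap SE is the standard deviation of the 12 replicate medians.
Mean of replicates: ((-0.3783) + (-0.6403) + (-0.5374) + (-0.3538) + (-0.5010) + (-0.6394) + (-0.3520) + (-0.4168) + (-0.6553) + (-0.4921) + (-0.4419) + (-0.1554)) / 12 = -5.56370 / 12 = -0.46364
Sum of squared deviations: (+0.08534)² + (−0.17666)² + (−0.07376)² + (+0.10984)² + (−0.03736)² + (−0.17576)² + (+0.11164)² + (+0.04684)² + (−0.19166)² + (−0.02846)² + (+0.02174)² + (+0.30824)² = 0.23597
Variance = 0.23597 / 11 = 0.02145
SE* = √0.02145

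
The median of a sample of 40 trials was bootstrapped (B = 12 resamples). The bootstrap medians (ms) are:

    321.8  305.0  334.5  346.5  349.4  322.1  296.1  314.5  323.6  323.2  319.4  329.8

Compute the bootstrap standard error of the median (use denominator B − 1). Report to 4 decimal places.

Bootstrap SE is the standard deviation of the 12 replicate medians.
Mean of replicates: (321.8 + 305.0 + 334.5 + 346.5 + 349.4 + 322.1 + 296.1 + 314.5 + 323.6 + 323.2 + 319.4 + 329.8) / 12 = 3885.90000 / 12 = 323.82500
Sum of squared deviations: (−2.02500)² + (−18.82500)² + (+10.67500)² + (+22.67500)² + (+25.57500)² + (−1.72500)² + (−27.72500)² + (−9.32500)² + (−0.22500)² + (−0.62500)² + (−4.42500)² + (+5.97500)² = 2555.00250
Variance = 2555.00250 / 11 = 232.27295
SE* = √232.27295

SE* = 15.2405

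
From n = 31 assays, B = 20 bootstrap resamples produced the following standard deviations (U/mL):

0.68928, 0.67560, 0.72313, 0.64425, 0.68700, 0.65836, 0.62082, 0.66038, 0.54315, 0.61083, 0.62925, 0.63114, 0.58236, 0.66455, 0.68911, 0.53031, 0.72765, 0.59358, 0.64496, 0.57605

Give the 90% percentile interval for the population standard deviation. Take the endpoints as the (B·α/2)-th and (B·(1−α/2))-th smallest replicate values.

Sorted replicates: 0.53031, 0.54315, 0.57605, 0.58236, 0.59358, 0.61083, 0.62082, 0.62925, 0.63114, 0.64425, 0.64496, 0.65836, 0.66038, 0.66455, 0.67560, 0.68700, 0.68911, 0.68928, 0.72313, 0.72765
α = 0.10; lower rank = 20 × 0.050 = 1; upper rank = 20 × 0.950 = 19.
The 1st smallest replicate is 0.53031; the 19th is 0.72313.

(0.53031, 0.72313)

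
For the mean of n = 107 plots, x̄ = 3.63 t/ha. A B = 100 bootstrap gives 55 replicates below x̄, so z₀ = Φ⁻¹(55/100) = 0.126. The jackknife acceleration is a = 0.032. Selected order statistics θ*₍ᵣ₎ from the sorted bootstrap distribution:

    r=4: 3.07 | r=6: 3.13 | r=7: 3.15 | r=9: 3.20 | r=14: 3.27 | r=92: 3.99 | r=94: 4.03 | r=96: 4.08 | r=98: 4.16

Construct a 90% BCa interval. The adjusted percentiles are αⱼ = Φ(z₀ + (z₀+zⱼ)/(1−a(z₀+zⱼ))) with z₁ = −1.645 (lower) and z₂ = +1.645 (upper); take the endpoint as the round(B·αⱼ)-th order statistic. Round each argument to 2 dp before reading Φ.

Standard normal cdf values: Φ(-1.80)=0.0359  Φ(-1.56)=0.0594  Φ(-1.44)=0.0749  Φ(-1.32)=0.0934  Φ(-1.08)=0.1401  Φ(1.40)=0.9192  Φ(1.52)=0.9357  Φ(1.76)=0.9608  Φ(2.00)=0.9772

(3.20, 4.16)

Lower: z₀ + z₁ = 0.126 + (-1.645) = -1.519; 1 − a(z₀+z₁) = 1 − (0.032)(-1.519) = 1.0486; argument = 0.126 + (-1.519)/1.0486 = -1.3226 → -1.32.
α₁ = Φ(-1.32) = 0.0934; rank = round(100 × 0.0934) = 9; θ*₍9₎ = 3.20.
Upper: z₀ + z₂ = 1.771; 1 − a(z₀+z₂) = 0.9433; argument = 2.0034 → 2.00; α₂ = 0.9772; rank = 98; θ*₍98₎ = 4.16.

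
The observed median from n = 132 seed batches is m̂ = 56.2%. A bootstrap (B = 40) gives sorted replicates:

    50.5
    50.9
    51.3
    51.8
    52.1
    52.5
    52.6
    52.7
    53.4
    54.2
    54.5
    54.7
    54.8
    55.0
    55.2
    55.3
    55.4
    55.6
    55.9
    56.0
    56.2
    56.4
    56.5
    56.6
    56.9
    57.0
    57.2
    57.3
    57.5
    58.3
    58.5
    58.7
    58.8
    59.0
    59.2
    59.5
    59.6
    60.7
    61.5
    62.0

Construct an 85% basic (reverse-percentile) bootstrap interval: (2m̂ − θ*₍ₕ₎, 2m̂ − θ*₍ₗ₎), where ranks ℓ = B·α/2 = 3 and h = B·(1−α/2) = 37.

Percentile endpoints at ranks 3 and 37: θ*₍3₎ = 51.3, θ*₍37₎ = 59.6.
Basic interval reflects these around m̂:
  lower = 2 × 56.2 − 59.6 = 52.8
  upper = 2 × 56.2 − 51.3 = 61.1

(52.8, 61.1)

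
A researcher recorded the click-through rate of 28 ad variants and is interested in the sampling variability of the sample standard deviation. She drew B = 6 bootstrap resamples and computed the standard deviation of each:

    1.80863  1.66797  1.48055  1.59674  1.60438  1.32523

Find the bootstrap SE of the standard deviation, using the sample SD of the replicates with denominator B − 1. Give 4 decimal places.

Bootstrap SE is the standard deviation of the 6 replicate standard deviations.
Mean of replicates: (1.80863 + 1.66797 + 1.48055 + 1.59674 + 1.60438 + 1.32523) / 6 = 9.483500 / 6 = 1.580583
Sum of squared deviations: (+0.228047)² + (+0.087387)² + (−0.100033)² + (+0.016157)² + (+0.023797)² + (−0.255353)² = 0.135681
Variance = 0.135681 / 5 = 0.027136
SE* = √0.027136

SE* = 0.1647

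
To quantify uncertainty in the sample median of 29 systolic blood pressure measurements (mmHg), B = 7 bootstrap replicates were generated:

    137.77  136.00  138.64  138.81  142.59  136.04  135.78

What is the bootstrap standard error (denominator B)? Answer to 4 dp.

SE* = 2.2341

Bootstrap SE is the standard deviation of the 7 replicate medians.
Mean of replicates: (137.77 + 136.00 + 138.64 + 138.81 + 142.59 + 136.04 + 135.78) / 7 = 965.63000 / 7 = 137.94714
Sum of squared deviations: (−0.17714)² + (−1.94714)² + (+0.69286)² + (+0.86286)² + (+4.64286)² + (−1.90714)² + (−2.16714)² = 34.93714
Variance = 34.93714 / 7 = 4.99102
SE* = √4.99102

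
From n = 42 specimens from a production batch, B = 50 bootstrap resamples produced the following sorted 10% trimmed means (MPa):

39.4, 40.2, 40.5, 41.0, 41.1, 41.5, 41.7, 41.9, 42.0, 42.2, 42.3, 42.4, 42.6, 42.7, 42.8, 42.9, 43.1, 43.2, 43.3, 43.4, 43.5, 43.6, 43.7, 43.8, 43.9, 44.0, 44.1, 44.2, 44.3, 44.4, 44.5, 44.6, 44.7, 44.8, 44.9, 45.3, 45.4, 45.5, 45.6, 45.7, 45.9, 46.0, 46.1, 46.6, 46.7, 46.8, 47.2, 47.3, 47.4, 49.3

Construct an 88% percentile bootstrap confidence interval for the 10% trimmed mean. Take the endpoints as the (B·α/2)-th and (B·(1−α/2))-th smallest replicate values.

(40.5, 47.2)

α = 0.12; lower rank = 50 × 0.060 = 3; upper rank = 50 × 0.940 = 47.
The 3rd smallest replicate is 40.5; the 47th is 47.2.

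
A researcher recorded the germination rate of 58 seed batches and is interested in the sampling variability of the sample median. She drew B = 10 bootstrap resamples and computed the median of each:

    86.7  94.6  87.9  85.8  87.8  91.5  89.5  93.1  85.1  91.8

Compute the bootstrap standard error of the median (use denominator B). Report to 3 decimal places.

SE* = 3.073

Bootstrap SE is the standard deviation of the 10 replicate medians.
Mean of replicates: (86.7 + 94.6 + 87.9 + 85.8 + 87.8 + 91.5 + 89.5 + 93.1 + 85.1 + 91.8) / 10 = 893.8000 / 10 = 89.3800
Sum of squared deviations: (−2.6800)² + (+5.2200)² + (−1.4800)² + (−3.5800)² + (−1.5800)² + (+2.1200)² + (+0.1200)² + (+3.7200)² + (−4.2800)² + (+2.4200)² = 94.4560
Variance = 94.4560 / 10 = 9.4456
SE* = √9.4456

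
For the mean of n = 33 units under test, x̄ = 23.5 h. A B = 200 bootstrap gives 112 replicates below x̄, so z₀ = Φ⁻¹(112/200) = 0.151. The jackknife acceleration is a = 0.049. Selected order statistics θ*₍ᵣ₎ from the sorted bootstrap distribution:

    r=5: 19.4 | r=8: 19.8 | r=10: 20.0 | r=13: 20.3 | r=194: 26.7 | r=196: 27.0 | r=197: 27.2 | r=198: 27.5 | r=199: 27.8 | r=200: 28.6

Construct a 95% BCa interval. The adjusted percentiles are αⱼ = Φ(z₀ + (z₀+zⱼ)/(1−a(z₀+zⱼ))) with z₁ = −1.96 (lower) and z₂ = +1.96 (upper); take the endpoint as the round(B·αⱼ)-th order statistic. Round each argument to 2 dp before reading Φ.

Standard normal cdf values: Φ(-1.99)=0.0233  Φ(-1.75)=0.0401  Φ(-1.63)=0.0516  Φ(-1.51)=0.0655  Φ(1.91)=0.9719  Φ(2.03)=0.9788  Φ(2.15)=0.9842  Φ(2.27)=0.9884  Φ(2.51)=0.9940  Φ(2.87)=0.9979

Lower: z₀ + z₁ = 0.151 + (-1.960) = -1.809; 1 − a(z₀+z₁) = 1 − (0.049)(-1.809) = 1.0886; argument = 0.151 + (-1.809)/1.0886 = -1.5107 → -1.51.
α₁ = Φ(-1.51) = 0.0655; rank = round(200 × 0.0655) = 13; θ*₍13₎ = 20.3.
Upper: z₀ + z₂ = 2.111; 1 − a(z₀+z₂) = 0.8966; argument = 2.5056 → 2.51; α₂ = 0.9940; rank = 199; θ*₍199₎ = 27.8.

(20.3, 27.8)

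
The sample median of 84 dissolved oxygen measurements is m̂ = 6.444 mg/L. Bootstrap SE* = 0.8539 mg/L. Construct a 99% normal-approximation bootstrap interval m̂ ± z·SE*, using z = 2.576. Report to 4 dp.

(4.2444, 8.6436)

Margin = 2.576 × 0.8539 = 2.19965
Interval: 6.444 ± 2.19965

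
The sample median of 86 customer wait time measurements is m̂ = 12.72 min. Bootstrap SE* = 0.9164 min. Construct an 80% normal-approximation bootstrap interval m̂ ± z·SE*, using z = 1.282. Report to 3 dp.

(11.545, 13.895)

Margin = 1.282 × 0.9164 = 1.1748
Interval: 12.72 ± 1.1748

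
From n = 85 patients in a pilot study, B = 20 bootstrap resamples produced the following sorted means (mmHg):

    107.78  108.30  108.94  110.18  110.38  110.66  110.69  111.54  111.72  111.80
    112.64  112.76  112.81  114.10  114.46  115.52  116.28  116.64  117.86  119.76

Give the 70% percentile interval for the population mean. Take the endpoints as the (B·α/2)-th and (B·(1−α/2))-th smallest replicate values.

α = 0.30; lower rank = 20 × 0.150 = 3; upper rank = 20 × 0.850 = 17.
The 3rd smallest replicate is 108.94; the 17th is 116.28.

(108.94, 116.28)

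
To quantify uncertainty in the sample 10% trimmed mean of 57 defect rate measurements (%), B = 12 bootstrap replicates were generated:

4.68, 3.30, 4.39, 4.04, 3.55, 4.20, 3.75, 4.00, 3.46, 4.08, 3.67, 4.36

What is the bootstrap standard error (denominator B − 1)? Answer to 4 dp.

Bootstrap SE is the standard deviation of the 12 replicate 10% trimmed means.
Mean of replicates: (4.68 + 3.30 + 4.39 + 4.04 + 3.55 + 4.20 + 3.75 + 4.00 + 3.46 + 4.08 + 3.67 + 4.36) / 12 = 47.48000 / 12 = 3.95667
Sum of squared deviations: (+0.72333)² + (−0.65667)² + (+0.43333)² + (+0.08333)² + (−0.40667)² + (+0.24333)² + (−0.20667)² + (+0.04333)² + (−0.49667)² + (+0.12333)² + (−0.28667)² + (+0.40333)² = 1.92507
Variance = 1.92507 / 11 = 0.17501
SE* = √0.17501

SE* = 0.4183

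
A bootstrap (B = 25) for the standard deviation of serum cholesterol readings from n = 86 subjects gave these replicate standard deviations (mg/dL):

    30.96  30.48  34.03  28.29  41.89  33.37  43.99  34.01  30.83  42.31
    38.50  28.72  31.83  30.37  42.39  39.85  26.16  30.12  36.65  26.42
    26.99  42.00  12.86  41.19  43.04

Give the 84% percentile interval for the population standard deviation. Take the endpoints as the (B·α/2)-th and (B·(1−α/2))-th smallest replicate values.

(26.16, 42.39)

Sorted replicates: 12.86, 26.16, 26.42, 26.99, 28.29, 28.72, 30.12, 30.37, 30.48, 30.83, 30.96, 31.83, 33.37, 34.01, 34.03, 36.65, 38.50, 39.85, 41.19, 41.89, 42.00, 42.31, 42.39, 43.04, 43.99
α = 0.16; lower rank = 25 × 0.080 = 2; upper rank = 25 × 0.920 = 23.
The 2nd smallest replicate is 26.16; the 23rd is 42.39.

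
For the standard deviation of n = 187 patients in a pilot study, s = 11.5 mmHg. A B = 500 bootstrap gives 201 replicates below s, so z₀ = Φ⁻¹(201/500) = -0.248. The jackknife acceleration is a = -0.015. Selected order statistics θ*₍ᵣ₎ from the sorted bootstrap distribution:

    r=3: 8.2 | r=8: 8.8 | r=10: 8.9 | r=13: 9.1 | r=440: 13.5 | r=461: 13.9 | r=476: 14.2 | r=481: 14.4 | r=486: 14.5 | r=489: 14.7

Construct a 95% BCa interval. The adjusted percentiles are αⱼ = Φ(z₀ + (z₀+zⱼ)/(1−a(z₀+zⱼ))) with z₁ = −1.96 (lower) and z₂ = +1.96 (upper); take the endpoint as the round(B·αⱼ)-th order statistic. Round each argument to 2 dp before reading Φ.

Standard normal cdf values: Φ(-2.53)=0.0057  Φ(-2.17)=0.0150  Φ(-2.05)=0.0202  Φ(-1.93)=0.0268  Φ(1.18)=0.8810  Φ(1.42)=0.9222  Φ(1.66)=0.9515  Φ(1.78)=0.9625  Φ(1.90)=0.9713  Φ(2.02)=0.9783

(8.2, 13.9)

Lower: z₀ + z₁ = -0.248 + (-1.960) = -2.208; 1 − a(z₀+z₁) = 1 − (-0.015)(-2.208) = 0.9669; argument = -0.248 + (-2.208)/0.9669 = -2.5316 → -2.53.
α₁ = Φ(-2.53) = 0.0057; rank = round(500 × 0.0057) = 3; θ*₍3₎ = 8.2.
Upper: z₀ + z₂ = 1.712; 1 − a(z₀+z₂) = 1.0257; argument = 1.4211 → 1.42; α₂ = 0.9222; rank = 461; θ*₍461₎ = 13.9.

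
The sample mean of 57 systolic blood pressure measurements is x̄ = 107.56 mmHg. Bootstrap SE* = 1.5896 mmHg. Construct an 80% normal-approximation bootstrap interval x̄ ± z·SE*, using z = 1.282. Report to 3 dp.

(105.522, 109.598)

Margin = 1.282 × 1.5896 = 2.0379
Interval: 107.56 ± 2.0379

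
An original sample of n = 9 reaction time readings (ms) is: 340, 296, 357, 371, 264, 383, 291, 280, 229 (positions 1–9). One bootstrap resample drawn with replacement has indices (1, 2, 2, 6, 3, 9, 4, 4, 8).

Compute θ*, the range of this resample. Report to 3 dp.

θ* = 154.000

Resample values: 340, 296, 296, 383, 357, 229, 371, 371, 280.
Range = 383 − 229 = 154.000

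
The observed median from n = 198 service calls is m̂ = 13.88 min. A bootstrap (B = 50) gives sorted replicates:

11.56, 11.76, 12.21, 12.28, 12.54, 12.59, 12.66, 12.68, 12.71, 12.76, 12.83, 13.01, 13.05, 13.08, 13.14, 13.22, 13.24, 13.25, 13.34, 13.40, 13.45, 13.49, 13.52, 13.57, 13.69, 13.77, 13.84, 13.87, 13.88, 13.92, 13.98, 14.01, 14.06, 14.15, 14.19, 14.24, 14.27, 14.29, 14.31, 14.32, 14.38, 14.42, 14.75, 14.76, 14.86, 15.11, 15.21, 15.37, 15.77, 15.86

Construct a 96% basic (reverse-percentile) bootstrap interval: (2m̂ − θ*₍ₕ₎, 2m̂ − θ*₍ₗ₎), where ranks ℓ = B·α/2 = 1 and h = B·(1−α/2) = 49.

(11.99, 16.20)

Percentile endpoints at ranks 1 and 49: θ*₍1₎ = 11.56, θ*₍49₎ = 15.77.
Basic interval reflects these around m̂:
  lower = 2 × 13.88 − 15.77 = 11.99
  upper = 2 × 13.88 − 11.56 = 16.20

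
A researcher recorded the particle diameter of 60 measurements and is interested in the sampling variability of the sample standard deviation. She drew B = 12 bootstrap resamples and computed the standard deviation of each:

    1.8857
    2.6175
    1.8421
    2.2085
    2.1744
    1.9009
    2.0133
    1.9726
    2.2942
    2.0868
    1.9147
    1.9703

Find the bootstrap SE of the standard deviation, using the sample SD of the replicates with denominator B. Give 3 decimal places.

Bootstrap SE is the standard deviation of the 12 replicate standard deviations.
Mean of replicates: (1.8857 + 2.6175 + 1.8421 + 2.2085 + 2.1744 + 1.9009 + 2.0133 + 1.9726 + 2.2942 + 2.0868 + 1.9147 + 1.9703) / 12 = 24.88100 / 12 = 2.07342
Sum of squared deviations: (−0.18772)² + (+0.54408)² + (−0.23132)² + (+0.13508)² + (+0.10098)² + (−0.17252)² + (−0.06012)² + (−0.10082)² + (+0.22078)² + (+0.01338)² + (−0.15872)² + (−0.10312)² = 0.54151
Variance = 0.54151 / 12 = 0.04513
SE* = √0.04513

SE* = 0.212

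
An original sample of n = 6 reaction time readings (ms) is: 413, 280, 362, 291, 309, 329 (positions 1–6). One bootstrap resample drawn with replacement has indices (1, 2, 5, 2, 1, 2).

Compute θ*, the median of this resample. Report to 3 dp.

Resample values: 413, 280, 309, 280, 413, 280.
Sorted: 280, 280, 280, 309, 413, 413
Median = average of the two middle values = 294.500

θ* = 294.500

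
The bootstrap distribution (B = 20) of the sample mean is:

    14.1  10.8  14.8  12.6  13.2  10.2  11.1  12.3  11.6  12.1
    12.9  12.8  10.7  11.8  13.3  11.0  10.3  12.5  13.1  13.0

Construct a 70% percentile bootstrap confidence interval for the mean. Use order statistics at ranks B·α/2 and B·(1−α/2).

(10.7, 13.2)

Sorted replicates: 10.2, 10.3, 10.7, 10.8, 11.0, 11.1, 11.6, 11.8, 12.1, 12.3, 12.5, 12.6, 12.8, 12.9, 13.0, 13.1, 13.2, 13.3, 14.1, 14.8
α = 0.30; lower rank = 20 × 0.150 = 3; upper rank = 20 × 0.850 = 17.
The 3rd smallest replicate is 10.7; the 17th is 13.2.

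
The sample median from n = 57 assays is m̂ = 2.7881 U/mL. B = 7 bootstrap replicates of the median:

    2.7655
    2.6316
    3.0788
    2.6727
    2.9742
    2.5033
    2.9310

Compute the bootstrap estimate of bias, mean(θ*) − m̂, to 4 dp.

bias = +0.0058

mean(θ*) = (2.7655 + 2.6316 + 3.0788 + 2.6727 + 2.9742 + 2.5033 + 2.9310) / 7 = 2.79387
bias = 2.79387 − 2.7881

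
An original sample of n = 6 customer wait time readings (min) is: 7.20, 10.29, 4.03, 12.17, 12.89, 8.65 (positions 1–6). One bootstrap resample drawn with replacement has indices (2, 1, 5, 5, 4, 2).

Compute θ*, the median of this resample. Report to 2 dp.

θ* = 11.23

Resample values: 10.29, 7.20, 12.89, 12.89, 12.17, 10.29.
Sorted: 7.20, 10.29, 10.29, 12.17, 12.89, 12.89
Median = average of the two middle values = 11.23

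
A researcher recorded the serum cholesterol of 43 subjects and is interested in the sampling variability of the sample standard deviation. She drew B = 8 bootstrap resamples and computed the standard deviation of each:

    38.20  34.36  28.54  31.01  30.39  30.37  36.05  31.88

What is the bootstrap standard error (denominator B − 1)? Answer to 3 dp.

Bootstrap SE is the standard deviation of the 8 replicate standard deviations.
Mean of replicates: (38.20 + 34.36 + 28.54 + 31.01 + 30.39 + 30.37 + 36.05 + 31.88) / 8 = 260.8000 / 8 = 32.6000
Sum of squared deviations: (+5.6000)² + (+1.7600)² + (−4.0600)² + (−1.5900)² + (−2.2100)² + (−2.2300)² + (+3.4500)² + (−0.7200)² = 75.7472
Variance = 75.7472 / 7 = 10.8210
SE* = √10.8210

SE* = 3.290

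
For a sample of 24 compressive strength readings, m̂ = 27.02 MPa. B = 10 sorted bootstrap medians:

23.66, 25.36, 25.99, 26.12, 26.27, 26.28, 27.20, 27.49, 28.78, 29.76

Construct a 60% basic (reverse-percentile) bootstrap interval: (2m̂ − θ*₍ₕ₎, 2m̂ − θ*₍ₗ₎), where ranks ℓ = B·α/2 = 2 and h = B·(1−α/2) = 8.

(26.55, 28.68)

Percentile endpoints at ranks 2 and 8: θ*₍2₎ = 25.36, θ*₍8₎ = 27.49.
Basic interval reflects these around m̂:
  lower = 2 × 27.02 − 27.49 = 26.55
  upper = 2 × 27.02 − 25.36 = 28.68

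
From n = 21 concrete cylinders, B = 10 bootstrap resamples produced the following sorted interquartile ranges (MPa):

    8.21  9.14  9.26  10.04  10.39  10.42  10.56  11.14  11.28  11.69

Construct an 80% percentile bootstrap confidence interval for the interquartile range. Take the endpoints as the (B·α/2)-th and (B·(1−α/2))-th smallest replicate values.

α = 0.20; lower rank = 10 × 0.100 = 1; upper rank = 10 × 0.900 = 9.
The 1st smallest replicate is 8.21; the 9th is 11.28.

(8.21, 11.28)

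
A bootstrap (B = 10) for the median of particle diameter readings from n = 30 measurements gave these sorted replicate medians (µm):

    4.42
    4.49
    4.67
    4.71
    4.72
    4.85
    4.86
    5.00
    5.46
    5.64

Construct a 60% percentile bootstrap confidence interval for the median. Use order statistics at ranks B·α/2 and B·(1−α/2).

(4.49, 5.00)

α = 0.40; lower rank = 10 × 0.200 = 2; upper rank = 10 × 0.800 = 8.
The 2nd smallest replicate is 4.49; the 8th is 5.00.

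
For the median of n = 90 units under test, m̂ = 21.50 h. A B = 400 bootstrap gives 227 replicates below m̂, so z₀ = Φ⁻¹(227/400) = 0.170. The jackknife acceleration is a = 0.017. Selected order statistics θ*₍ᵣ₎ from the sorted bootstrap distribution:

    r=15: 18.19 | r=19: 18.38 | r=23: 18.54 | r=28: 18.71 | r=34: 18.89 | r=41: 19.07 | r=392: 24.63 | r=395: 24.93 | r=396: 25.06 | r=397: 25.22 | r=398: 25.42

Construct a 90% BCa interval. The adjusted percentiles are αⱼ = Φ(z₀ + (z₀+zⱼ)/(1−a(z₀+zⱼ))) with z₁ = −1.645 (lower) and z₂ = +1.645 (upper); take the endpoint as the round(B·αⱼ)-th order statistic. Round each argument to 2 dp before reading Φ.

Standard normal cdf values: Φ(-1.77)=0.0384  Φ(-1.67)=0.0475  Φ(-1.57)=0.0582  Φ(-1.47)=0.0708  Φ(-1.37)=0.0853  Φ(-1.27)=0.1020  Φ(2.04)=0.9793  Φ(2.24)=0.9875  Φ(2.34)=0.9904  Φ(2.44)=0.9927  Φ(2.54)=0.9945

Lower: z₀ + z₁ = 0.170 + (-1.645) = -1.475; 1 − a(z₀+z₁) = 1 − (0.017)(-1.475) = 1.0251; argument = 0.170 + (-1.475)/1.0251 = -1.2689 → -1.27.
α₁ = Φ(-1.27) = 0.1020; rank = round(400 × 0.1020) = 41; θ*₍41₎ = 19.07.
Upper: z₀ + z₂ = 1.815; 1 − a(z₀+z₂) = 0.9691; argument = 2.0428 → 2.04; α₂ = 0.9793; rank = 392; θ*₍392₎ = 24.63.

(19.07, 24.63)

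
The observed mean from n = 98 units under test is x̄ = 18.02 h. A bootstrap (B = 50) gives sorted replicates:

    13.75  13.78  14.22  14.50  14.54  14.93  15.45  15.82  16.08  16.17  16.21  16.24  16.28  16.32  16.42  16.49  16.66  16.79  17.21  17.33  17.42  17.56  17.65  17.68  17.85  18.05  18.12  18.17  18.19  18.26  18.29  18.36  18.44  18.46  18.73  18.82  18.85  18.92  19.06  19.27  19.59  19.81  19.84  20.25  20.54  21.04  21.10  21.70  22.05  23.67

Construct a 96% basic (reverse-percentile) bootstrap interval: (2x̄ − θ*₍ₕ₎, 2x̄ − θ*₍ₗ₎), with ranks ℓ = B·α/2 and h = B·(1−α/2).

Percentile endpoints at ranks 1 and 49: θ*₍1₎ = 13.75, θ*₍49₎ = 22.05.
Basic interval reflects these around x̄:
  lower = 2 × 18.02 − 22.05 = 13.99
  upper = 2 × 18.02 − 13.75 = 22.29

(13.99, 22.29)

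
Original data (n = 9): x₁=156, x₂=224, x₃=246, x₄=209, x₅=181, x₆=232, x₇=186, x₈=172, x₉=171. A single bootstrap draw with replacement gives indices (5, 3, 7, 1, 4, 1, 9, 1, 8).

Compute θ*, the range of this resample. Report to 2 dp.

Resample values: 181, 246, 186, 156, 209, 156, 171, 156, 172.
Range = 246 − 156 = 90.00

θ* = 90.00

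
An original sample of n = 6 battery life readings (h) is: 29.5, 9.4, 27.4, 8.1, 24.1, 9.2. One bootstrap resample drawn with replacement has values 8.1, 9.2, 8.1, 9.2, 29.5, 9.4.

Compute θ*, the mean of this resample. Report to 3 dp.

θ* = 12.250

Mean = (8.1 + 9.2 + 8.1 + 9.2 + 29.5 + 9.4) / 6 = 73.50 / 6 = 12.250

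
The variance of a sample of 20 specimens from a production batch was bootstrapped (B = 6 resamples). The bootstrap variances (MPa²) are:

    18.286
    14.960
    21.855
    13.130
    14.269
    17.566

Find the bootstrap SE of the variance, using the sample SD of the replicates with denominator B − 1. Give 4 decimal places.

SE* = 3.2099

Bootstrap SE is the standard deviation of the 6 replicate variances.
Mean of replicates: (18.286 + 14.960 + 21.855 + 13.130 + 14.269 + 17.566) / 6 = 100.06600 / 6 = 16.67767
Sum of squared deviations: (+1.60833)² + (−1.71767)² + (+5.17733)² + (−3.54767)² + (−2.40867)² + (+0.88833)² = 51.51865
Variance = 51.51865 / 5 = 10.30373
SE* = √10.30373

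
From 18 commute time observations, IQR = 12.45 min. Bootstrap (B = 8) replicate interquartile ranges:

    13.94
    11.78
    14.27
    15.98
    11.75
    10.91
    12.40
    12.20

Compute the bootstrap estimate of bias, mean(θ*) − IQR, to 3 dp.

mean(θ*) = (13.94 + 11.78 + 14.27 + 15.98 + 11.75 + 10.91 + 12.40 + 12.20) / 8 = 12.9038
bias = 12.9038 − 12.45

bias = +0.454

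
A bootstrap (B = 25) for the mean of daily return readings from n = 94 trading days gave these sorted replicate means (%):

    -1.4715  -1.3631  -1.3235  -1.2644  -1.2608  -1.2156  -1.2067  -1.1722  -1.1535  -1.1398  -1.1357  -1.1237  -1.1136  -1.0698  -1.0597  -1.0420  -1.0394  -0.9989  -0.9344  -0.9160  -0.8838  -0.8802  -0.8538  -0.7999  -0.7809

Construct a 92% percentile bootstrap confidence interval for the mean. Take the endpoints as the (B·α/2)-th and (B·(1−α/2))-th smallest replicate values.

(-1.4715, -0.7999)

α = 0.08; lower rank = 25 × 0.040 = 1; upper rank = 25 × 0.960 = 24.
The 1st smallest replicate is -1.4715; the 24th is -0.7999.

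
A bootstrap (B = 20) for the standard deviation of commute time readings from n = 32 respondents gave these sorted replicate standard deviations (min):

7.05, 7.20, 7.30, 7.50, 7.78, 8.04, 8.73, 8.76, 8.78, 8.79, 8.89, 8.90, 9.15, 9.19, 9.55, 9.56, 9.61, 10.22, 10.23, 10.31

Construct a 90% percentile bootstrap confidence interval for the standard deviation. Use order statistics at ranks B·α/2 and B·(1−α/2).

(7.05, 10.23)

α = 0.10; lower rank = 20 × 0.050 = 1; upper rank = 20 × 0.950 = 19.
The 1st smallest replicate is 7.05; the 19th is 10.23.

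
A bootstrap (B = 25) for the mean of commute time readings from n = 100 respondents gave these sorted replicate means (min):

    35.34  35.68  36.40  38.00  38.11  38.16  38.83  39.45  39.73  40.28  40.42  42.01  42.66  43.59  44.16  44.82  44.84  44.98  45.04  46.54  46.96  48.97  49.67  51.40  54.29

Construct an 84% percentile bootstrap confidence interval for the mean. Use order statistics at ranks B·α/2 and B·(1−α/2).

(35.68, 49.67)

α = 0.16; lower rank = 25 × 0.080 = 2; upper rank = 25 × 0.920 = 23.
The 2nd smallest replicate is 35.68; the 23rd is 49.67.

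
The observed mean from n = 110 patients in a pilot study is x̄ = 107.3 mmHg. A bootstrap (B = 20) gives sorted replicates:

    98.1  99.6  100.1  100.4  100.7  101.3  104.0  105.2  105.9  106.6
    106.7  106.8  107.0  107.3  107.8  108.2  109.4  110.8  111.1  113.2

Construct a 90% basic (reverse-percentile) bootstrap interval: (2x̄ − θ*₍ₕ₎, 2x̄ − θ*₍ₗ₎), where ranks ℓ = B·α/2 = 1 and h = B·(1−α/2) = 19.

Percentile endpoints at ranks 1 and 19: θ*₍1₎ = 98.1, θ*₍19₎ = 111.1.
Basic interval reflects these around x̄:
  lower = 2 × 107.3 − 111.1 = 103.5
  upper = 2 × 107.3 − 98.1 = 116.5

(103.5, 116.5)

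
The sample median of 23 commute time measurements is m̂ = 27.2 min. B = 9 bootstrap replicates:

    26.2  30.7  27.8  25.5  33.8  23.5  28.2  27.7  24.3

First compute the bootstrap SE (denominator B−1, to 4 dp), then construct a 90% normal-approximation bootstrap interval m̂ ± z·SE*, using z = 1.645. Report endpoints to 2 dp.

(21.92, 32.48)

Mean of replicates = 27.5222; sum of squared deviations = 82.4756; SE* = √(82.4756/8) = 3.2108
Margin = 1.645 × 3.2108 = 5.282
Interval: 27.2 ± 5.282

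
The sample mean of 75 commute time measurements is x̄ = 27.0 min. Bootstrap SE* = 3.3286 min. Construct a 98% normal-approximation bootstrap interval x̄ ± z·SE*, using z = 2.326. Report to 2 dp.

Margin = 2.326 × 3.3286 = 7.742
Interval: 27.0 ± 7.742

(19.26, 34.74)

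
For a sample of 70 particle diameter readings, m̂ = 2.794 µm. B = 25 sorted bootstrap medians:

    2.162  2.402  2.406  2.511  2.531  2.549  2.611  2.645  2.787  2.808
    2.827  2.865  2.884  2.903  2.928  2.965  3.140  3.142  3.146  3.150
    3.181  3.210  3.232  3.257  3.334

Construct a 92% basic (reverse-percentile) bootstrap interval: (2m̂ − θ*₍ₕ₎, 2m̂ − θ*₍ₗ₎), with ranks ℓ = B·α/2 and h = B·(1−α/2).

Percentile endpoints at ranks 1 and 24: θ*₍1₎ = 2.162, θ*₍24₎ = 3.257.
Basic interval reflects these around m̂:
  lower = 2 × 2.794 − 3.257 = 2.331
  upper = 2 × 2.794 − 2.162 = 3.426

(2.331, 3.426)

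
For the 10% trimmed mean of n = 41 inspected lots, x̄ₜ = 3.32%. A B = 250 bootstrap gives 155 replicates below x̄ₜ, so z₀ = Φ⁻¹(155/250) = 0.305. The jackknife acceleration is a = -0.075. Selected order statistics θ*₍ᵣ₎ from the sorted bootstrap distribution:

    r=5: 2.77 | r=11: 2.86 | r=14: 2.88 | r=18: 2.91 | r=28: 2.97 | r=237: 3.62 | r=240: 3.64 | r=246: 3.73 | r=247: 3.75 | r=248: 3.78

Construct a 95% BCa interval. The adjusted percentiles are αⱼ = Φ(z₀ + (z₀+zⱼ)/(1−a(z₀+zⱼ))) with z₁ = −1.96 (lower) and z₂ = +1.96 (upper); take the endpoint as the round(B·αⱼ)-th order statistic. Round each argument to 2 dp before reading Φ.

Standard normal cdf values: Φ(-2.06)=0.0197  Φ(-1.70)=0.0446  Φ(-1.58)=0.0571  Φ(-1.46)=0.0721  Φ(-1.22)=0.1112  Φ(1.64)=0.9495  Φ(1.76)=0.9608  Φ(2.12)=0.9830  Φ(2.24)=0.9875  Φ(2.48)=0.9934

(2.88, 3.75)

Lower: z₀ + z₁ = 0.305 + (-1.960) = -1.655; 1 − a(z₀+z₁) = 1 − (-0.075)(-1.655) = 0.8759; argument = 0.305 + (-1.655)/0.8759 = -1.5845 → -1.58.
α₁ = Φ(-1.58) = 0.0571; rank = round(250 × 0.0571) = 14; θ*₍14₎ = 2.88.
Upper: z₀ + z₂ = 2.265; 1 − a(z₀+z₂) = 1.1699; argument = 2.2411 → 2.24; α₂ = 0.9875; rank = 247; θ*₍247₎ = 3.75.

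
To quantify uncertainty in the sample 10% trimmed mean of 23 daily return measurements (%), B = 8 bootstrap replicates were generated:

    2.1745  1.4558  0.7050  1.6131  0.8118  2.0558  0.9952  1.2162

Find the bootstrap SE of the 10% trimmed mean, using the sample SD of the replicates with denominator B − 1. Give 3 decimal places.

SE* = 0.548

Bootstrap SE is the standard deviation of the 8 replicate 10% trimmed means.
Mean of replicates: (2.1745 + 1.4558 + 0.7050 + 1.6131 + 0.8118 + 2.0558 + 0.9952 + 1.2162) / 8 = 11.02740 / 8 = 1.37843
Sum of squared deviations: (+0.79608)² + (+0.07737)² + (−0.67343)² + (+0.23467)² + (−0.56663)² + (+0.67738)² + (−0.38323)² + (−0.16223)² = 2.10138
Variance = 2.10138 / 7 = 0.30020
SE* = √0.30020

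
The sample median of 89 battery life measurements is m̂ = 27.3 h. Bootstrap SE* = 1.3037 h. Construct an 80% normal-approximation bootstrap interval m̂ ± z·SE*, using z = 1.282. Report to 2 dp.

Margin = 1.282 × 1.3037 = 1.671
Interval: 27.3 ± 1.671

(25.63, 28.97)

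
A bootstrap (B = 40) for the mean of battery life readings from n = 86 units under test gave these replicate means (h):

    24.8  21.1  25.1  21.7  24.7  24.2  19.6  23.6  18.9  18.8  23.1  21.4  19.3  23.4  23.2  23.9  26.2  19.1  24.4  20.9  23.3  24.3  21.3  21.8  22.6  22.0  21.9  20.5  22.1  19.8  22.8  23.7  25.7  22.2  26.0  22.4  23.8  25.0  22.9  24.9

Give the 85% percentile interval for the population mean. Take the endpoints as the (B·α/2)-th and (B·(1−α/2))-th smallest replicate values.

(19.1, 25.1)

Sorted replicates: 18.8, 18.9, 19.1, 19.3, 19.6, 19.8, 20.5, 20.9, 21.1, 21.3, 21.4, 21.7, 21.8, 21.9, 22.0, 22.1, 22.2, 22.4, 22.6, 22.8, 22.9, 23.1, 23.2, 23.3, 23.4, 23.6, 23.7, 23.8, 23.9, 24.2, 24.3, 24.4, 24.7, 24.8, 24.9, 25.0, 25.1, 25.7, 26.0, 26.2
α = 0.15; lower rank = 40 × 0.075 = 3; upper rank = 40 × 0.925 = 37.
The 3rd smallest replicate is 19.1; the 37th is 25.1.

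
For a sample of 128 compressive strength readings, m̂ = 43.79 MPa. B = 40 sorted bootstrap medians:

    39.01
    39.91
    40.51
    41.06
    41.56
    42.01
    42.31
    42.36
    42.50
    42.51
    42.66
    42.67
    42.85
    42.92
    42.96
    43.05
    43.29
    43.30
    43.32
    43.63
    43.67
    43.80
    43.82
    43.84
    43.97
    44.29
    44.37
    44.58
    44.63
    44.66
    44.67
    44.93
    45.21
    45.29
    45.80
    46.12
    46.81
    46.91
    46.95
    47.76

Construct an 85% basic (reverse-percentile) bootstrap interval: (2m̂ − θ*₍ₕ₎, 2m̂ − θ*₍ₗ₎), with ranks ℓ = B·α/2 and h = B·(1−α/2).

Percentile endpoints at ranks 3 and 37: θ*₍3₎ = 40.51, θ*₍37₎ = 46.81.
Basic interval reflects these around m̂:
  lower = 2 × 43.79 − 46.81 = 40.77
  upper = 2 × 43.79 − 40.51 = 47.07

(40.77, 47.07)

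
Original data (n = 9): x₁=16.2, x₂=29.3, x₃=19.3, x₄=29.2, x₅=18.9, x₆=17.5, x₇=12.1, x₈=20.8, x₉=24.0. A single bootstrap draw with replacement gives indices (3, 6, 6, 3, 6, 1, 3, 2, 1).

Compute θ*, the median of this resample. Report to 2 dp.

Resample values: 19.3, 17.5, 17.5, 19.3, 17.5, 16.2, 19.3, 29.3, 16.2.
Sorted: 16.2, 16.2, 17.5, 17.5, 17.5, 19.3, 19.3, 19.3, 29.3
Median = middle value = 17.50

θ* = 17.50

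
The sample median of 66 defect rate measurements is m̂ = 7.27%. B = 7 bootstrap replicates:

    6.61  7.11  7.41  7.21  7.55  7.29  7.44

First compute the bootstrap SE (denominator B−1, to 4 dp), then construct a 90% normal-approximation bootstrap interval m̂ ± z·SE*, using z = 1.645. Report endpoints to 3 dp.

(6.758, 7.782)

Mean of replicates = 7.2314; sum of squared deviations = 0.5817; SE* = √(0.5817/6) = 0.3114
Margin = 1.645 × 0.3114 = 0.5123
Interval: 7.27 ± 0.5123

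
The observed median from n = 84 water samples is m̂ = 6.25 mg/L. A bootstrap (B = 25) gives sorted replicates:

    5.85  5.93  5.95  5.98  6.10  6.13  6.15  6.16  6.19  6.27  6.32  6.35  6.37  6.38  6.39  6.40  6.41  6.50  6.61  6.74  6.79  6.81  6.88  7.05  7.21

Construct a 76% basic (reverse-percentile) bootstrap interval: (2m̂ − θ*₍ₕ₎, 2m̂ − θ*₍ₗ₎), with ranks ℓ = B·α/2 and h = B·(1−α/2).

(5.69, 6.55)

Percentile endpoints at ranks 3 and 22: θ*₍3₎ = 5.95, θ*₍22₎ = 6.81.
Basic interval reflects these around m̂:
  lower = 2 × 6.25 − 6.81 = 5.69
  upper = 2 × 6.25 − 5.95 = 6.55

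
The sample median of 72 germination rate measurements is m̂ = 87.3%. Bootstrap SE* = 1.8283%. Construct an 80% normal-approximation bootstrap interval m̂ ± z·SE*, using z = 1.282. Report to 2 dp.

(84.96, 89.64)

Margin = 1.282 × 1.8283 = 2.344
Interval: 87.3 ± 2.344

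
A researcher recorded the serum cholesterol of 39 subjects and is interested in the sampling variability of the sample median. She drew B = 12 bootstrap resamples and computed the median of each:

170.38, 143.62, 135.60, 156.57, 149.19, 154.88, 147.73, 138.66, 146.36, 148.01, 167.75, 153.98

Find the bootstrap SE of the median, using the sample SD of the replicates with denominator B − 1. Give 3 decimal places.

Bootstrap SE is the standard deviation of the 12 replicate medians.
Mean of replicates: (170.38 + 143.62 + 135.60 + 156.57 + 149.19 + 154.88 + 147.73 + 138.66 + 146.36 + 148.01 + 167.75 + 153.98) / 12 = 1812.7300 / 12 = 151.0608
Sum of squared deviations: (+19.3192)² + (−7.4408)² + (−15.4608)² + (+5.5092)² + (−1.8708)² + (+3.8192)² + (−3.3308)² + (−12.4008)² + (−4.7008)² + (−3.0508)² + (+16.6892)² + (+2.9192)² = 1199.4009
Variance = 1199.4009 / 11 = 109.0364
SE* = √109.0364

SE* = 10.442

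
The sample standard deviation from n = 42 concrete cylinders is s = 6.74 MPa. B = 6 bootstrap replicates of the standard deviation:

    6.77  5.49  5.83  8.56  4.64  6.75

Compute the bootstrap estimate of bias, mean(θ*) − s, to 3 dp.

mean(θ*) = (6.77 + 5.49 + 5.83 + 8.56 + 4.64 + 6.75) / 6 = 6.3400
bias = 6.3400 − 6.74

bias = −0.400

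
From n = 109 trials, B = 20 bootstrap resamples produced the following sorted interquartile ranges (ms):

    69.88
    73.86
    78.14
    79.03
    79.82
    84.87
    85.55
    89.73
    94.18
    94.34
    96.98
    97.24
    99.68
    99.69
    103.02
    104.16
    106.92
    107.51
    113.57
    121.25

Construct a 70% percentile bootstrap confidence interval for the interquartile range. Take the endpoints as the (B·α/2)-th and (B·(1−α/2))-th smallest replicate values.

(78.14, 106.92)

α = 0.30; lower rank = 20 × 0.150 = 3; upper rank = 20 × 0.850 = 17.
The 3rd smallest replicate is 78.14; the 17th is 106.92.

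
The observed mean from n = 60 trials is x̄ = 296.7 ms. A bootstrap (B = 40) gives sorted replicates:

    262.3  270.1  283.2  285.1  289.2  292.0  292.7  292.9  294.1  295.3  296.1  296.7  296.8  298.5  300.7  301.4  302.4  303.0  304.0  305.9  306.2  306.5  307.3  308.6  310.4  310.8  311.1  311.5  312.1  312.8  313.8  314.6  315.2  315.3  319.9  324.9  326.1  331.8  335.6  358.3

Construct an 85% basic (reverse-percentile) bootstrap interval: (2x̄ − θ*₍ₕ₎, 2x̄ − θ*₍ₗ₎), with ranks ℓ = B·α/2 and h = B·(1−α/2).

Percentile endpoints at ranks 3 and 37: θ*₍3₎ = 283.2, θ*₍37₎ = 326.1.
Basic interval reflects these around x̄:
  lower = 2 × 296.7 − 326.1 = 267.3
  upper = 2 × 296.7 − 283.2 = 310.2

(267.3, 310.2)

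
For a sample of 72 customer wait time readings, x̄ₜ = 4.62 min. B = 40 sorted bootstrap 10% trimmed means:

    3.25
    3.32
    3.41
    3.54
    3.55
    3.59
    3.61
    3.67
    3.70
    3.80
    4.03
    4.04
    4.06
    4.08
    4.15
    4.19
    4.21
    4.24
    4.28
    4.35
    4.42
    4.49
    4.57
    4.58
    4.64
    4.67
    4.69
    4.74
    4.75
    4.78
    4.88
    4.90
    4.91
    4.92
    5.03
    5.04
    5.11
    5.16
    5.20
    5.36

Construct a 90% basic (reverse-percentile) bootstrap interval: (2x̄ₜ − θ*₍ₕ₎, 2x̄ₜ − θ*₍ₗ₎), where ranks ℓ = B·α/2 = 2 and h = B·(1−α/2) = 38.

Percentile endpoints at ranks 2 and 38: θ*₍2₎ = 3.32, θ*₍38₎ = 5.16.
Basic interval reflects these around x̄ₜ:
  lower = 2 × 4.62 − 5.16 = 4.08
  upper = 2 × 4.62 − 3.32 = 5.92

(4.08, 5.92)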